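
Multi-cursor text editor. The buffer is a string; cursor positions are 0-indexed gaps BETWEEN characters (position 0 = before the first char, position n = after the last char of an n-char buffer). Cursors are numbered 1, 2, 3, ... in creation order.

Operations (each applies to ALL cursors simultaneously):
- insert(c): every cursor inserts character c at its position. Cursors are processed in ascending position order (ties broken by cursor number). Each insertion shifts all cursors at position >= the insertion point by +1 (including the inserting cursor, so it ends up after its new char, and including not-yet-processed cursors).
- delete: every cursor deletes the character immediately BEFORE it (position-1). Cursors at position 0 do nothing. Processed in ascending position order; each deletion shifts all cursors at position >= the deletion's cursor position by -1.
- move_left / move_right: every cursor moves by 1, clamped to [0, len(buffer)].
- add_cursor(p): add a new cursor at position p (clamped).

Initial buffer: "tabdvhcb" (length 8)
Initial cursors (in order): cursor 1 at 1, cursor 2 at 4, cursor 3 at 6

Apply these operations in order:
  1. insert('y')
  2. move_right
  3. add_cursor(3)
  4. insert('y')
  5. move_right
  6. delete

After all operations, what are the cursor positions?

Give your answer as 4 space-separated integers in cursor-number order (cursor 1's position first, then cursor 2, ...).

Answer: 4 8 11 4

Derivation:
After op 1 (insert('y')): buffer="tyabdyvhycb" (len 11), cursors c1@2 c2@6 c3@9, authorship .1...2..3..
After op 2 (move_right): buffer="tyabdyvhycb" (len 11), cursors c1@3 c2@7 c3@10, authorship .1...2..3..
After op 3 (add_cursor(3)): buffer="tyabdyvhycb" (len 11), cursors c1@3 c4@3 c2@7 c3@10, authorship .1...2..3..
After op 4 (insert('y')): buffer="tyayybdyvyhycyb" (len 15), cursors c1@5 c4@5 c2@10 c3@14, authorship .1.14..2.2.3.3.
After op 5 (move_right): buffer="tyayybdyvyhycyb" (len 15), cursors c1@6 c4@6 c2@11 c3@15, authorship .1.14..2.2.3.3.
After op 6 (delete): buffer="tyaydyvyycy" (len 11), cursors c1@4 c4@4 c2@8 c3@11, authorship .1.1.2.23.3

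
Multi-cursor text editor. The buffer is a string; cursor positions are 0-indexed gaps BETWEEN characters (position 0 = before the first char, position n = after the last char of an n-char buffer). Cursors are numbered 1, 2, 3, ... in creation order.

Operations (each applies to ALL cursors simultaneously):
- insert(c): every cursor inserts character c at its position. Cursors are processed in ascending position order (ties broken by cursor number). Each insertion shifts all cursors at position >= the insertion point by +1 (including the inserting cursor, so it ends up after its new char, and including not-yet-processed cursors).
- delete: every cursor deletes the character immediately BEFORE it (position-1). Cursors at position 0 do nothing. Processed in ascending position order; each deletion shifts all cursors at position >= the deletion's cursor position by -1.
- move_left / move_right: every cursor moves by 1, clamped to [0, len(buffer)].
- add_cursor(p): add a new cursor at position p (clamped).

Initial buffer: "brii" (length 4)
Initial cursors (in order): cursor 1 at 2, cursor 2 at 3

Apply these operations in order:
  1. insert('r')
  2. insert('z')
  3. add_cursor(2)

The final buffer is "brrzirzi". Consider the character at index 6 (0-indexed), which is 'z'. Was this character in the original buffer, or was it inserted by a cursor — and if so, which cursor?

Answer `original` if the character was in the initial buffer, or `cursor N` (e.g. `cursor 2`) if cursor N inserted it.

After op 1 (insert('r')): buffer="brriri" (len 6), cursors c1@3 c2@5, authorship ..1.2.
After op 2 (insert('z')): buffer="brrzirzi" (len 8), cursors c1@4 c2@7, authorship ..11.22.
After op 3 (add_cursor(2)): buffer="brrzirzi" (len 8), cursors c3@2 c1@4 c2@7, authorship ..11.22.
Authorship (.=original, N=cursor N): . . 1 1 . 2 2 .
Index 6: author = 2

Answer: cursor 2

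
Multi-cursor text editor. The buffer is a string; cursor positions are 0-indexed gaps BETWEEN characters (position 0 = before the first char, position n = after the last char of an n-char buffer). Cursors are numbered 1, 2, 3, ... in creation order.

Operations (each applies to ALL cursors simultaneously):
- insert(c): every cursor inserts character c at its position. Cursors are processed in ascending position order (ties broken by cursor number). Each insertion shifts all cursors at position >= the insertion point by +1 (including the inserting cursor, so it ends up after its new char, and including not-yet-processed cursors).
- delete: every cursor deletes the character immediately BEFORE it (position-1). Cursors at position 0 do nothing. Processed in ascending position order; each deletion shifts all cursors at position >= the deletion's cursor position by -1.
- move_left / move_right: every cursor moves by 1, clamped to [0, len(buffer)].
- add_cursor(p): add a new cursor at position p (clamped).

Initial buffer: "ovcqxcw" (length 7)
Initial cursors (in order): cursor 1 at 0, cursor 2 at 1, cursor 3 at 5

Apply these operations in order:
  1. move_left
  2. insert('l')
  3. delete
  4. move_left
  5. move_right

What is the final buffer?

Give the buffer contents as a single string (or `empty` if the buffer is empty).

After op 1 (move_left): buffer="ovcqxcw" (len 7), cursors c1@0 c2@0 c3@4, authorship .......
After op 2 (insert('l')): buffer="llovcqlxcw" (len 10), cursors c1@2 c2@2 c3@7, authorship 12....3...
After op 3 (delete): buffer="ovcqxcw" (len 7), cursors c1@0 c2@0 c3@4, authorship .......
After op 4 (move_left): buffer="ovcqxcw" (len 7), cursors c1@0 c2@0 c3@3, authorship .......
After op 5 (move_right): buffer="ovcqxcw" (len 7), cursors c1@1 c2@1 c3@4, authorship .......

Answer: ovcqxcw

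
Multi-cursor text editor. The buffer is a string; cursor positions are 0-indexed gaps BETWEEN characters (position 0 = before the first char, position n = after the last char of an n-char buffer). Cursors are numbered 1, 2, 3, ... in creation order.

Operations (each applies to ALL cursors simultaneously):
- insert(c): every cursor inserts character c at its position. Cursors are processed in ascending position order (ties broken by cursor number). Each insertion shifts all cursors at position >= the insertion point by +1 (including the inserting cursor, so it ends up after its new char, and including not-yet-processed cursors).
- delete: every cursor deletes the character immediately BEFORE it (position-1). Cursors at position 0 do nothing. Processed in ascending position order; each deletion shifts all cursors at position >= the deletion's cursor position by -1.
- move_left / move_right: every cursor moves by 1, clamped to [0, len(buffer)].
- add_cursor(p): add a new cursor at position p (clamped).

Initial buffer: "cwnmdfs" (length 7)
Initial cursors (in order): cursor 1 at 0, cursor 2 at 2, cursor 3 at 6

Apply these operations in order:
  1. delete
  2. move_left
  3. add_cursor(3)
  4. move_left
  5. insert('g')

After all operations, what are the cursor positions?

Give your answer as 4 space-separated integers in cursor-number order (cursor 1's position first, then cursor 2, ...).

Answer: 2 2 6 6

Derivation:
After op 1 (delete): buffer="cnmds" (len 5), cursors c1@0 c2@1 c3@4, authorship .....
After op 2 (move_left): buffer="cnmds" (len 5), cursors c1@0 c2@0 c3@3, authorship .....
After op 3 (add_cursor(3)): buffer="cnmds" (len 5), cursors c1@0 c2@0 c3@3 c4@3, authorship .....
After op 4 (move_left): buffer="cnmds" (len 5), cursors c1@0 c2@0 c3@2 c4@2, authorship .....
After op 5 (insert('g')): buffer="ggcnggmds" (len 9), cursors c1@2 c2@2 c3@6 c4@6, authorship 12..34...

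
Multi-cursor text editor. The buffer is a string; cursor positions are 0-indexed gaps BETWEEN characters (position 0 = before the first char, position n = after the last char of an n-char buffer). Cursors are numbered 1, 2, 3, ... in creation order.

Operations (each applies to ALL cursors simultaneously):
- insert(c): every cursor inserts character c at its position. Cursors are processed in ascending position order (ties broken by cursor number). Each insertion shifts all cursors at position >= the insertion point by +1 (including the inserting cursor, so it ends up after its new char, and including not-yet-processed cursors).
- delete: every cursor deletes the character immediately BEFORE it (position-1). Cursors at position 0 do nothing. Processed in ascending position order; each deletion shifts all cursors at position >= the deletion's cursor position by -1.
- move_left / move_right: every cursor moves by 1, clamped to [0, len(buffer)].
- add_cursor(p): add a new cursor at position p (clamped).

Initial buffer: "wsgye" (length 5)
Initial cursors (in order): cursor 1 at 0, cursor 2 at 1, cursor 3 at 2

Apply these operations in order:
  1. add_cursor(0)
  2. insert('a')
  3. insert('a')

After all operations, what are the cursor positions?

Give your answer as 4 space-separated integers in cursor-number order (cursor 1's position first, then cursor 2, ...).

Answer: 4 7 10 4

Derivation:
After op 1 (add_cursor(0)): buffer="wsgye" (len 5), cursors c1@0 c4@0 c2@1 c3@2, authorship .....
After op 2 (insert('a')): buffer="aawasagye" (len 9), cursors c1@2 c4@2 c2@4 c3@6, authorship 14.2.3...
After op 3 (insert('a')): buffer="aaaawaasaagye" (len 13), cursors c1@4 c4@4 c2@7 c3@10, authorship 1414.22.33...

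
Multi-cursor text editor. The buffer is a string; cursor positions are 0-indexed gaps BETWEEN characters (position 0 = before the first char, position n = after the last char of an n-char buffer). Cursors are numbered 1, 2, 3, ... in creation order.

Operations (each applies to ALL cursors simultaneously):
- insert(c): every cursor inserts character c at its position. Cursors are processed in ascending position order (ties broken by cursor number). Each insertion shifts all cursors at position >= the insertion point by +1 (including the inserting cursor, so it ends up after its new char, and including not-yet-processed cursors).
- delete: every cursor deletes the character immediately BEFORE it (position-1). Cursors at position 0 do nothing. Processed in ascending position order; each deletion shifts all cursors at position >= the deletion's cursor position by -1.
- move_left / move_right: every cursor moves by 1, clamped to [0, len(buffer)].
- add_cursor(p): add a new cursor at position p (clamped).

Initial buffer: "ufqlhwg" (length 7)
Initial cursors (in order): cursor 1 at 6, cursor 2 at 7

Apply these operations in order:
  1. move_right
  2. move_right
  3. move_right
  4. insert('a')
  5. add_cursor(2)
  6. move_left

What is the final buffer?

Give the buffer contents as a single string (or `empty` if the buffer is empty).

Answer: ufqlhwgaa

Derivation:
After op 1 (move_right): buffer="ufqlhwg" (len 7), cursors c1@7 c2@7, authorship .......
After op 2 (move_right): buffer="ufqlhwg" (len 7), cursors c1@7 c2@7, authorship .......
After op 3 (move_right): buffer="ufqlhwg" (len 7), cursors c1@7 c2@7, authorship .......
After op 4 (insert('a')): buffer="ufqlhwgaa" (len 9), cursors c1@9 c2@9, authorship .......12
After op 5 (add_cursor(2)): buffer="ufqlhwgaa" (len 9), cursors c3@2 c1@9 c2@9, authorship .......12
After op 6 (move_left): buffer="ufqlhwgaa" (len 9), cursors c3@1 c1@8 c2@8, authorship .......12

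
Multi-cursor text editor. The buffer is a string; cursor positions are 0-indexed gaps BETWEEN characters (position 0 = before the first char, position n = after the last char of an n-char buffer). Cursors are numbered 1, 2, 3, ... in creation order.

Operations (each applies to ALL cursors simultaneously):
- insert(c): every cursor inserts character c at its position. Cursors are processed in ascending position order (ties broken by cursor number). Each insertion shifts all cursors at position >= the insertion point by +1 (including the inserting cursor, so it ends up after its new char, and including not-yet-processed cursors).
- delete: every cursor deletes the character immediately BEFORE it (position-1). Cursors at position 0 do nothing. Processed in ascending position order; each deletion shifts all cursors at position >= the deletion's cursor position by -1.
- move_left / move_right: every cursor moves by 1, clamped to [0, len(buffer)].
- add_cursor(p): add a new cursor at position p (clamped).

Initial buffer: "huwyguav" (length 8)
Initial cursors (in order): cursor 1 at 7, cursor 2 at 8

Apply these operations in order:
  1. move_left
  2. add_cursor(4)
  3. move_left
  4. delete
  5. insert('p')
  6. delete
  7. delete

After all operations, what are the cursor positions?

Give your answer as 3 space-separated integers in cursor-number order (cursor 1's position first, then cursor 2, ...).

After op 1 (move_left): buffer="huwyguav" (len 8), cursors c1@6 c2@7, authorship ........
After op 2 (add_cursor(4)): buffer="huwyguav" (len 8), cursors c3@4 c1@6 c2@7, authorship ........
After op 3 (move_left): buffer="huwyguav" (len 8), cursors c3@3 c1@5 c2@6, authorship ........
After op 4 (delete): buffer="huyav" (len 5), cursors c3@2 c1@3 c2@3, authorship .....
After op 5 (insert('p')): buffer="hupyppav" (len 8), cursors c3@3 c1@6 c2@6, authorship ..3.12..
After op 6 (delete): buffer="huyav" (len 5), cursors c3@2 c1@3 c2@3, authorship .....
After op 7 (delete): buffer="av" (len 2), cursors c1@0 c2@0 c3@0, authorship ..

Answer: 0 0 0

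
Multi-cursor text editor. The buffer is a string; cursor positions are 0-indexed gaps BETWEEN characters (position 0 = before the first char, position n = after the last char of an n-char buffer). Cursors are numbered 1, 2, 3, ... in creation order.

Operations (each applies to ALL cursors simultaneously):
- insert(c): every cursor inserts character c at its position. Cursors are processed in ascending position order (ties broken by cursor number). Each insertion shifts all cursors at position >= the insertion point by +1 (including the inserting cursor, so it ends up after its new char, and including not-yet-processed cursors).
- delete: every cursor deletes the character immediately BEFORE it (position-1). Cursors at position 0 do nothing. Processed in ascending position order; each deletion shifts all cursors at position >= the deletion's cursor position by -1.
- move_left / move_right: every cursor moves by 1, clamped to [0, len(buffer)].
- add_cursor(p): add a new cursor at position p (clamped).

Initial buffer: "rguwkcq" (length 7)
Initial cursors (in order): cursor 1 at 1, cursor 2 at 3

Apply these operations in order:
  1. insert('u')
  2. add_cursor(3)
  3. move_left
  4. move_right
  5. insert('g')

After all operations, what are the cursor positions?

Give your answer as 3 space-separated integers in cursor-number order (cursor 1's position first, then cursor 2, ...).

After op 1 (insert('u')): buffer="ruguuwkcq" (len 9), cursors c1@2 c2@5, authorship .1..2....
After op 2 (add_cursor(3)): buffer="ruguuwkcq" (len 9), cursors c1@2 c3@3 c2@5, authorship .1..2....
After op 3 (move_left): buffer="ruguuwkcq" (len 9), cursors c1@1 c3@2 c2@4, authorship .1..2....
After op 4 (move_right): buffer="ruguuwkcq" (len 9), cursors c1@2 c3@3 c2@5, authorship .1..2....
After op 5 (insert('g')): buffer="ruggguugwkcq" (len 12), cursors c1@3 c3@5 c2@8, authorship .11.3.22....

Answer: 3 8 5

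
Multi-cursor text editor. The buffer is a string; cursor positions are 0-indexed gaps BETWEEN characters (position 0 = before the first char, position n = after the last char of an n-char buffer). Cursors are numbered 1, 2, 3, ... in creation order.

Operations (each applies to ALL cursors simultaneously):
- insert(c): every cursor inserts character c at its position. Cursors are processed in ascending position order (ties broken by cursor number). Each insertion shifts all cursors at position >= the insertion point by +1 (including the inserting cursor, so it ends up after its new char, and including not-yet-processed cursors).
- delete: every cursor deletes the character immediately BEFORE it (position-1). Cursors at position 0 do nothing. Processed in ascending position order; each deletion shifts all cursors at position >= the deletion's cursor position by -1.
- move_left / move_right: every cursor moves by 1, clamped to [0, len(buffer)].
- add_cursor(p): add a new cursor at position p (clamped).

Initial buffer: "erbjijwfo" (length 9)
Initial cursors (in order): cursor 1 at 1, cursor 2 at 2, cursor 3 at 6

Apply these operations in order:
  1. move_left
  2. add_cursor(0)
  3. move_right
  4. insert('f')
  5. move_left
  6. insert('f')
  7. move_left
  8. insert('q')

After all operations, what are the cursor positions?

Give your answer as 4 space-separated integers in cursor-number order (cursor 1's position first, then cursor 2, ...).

Answer: 5 9 16 5

Derivation:
After op 1 (move_left): buffer="erbjijwfo" (len 9), cursors c1@0 c2@1 c3@5, authorship .........
After op 2 (add_cursor(0)): buffer="erbjijwfo" (len 9), cursors c1@0 c4@0 c2@1 c3@5, authorship .........
After op 3 (move_right): buffer="erbjijwfo" (len 9), cursors c1@1 c4@1 c2@2 c3@6, authorship .........
After op 4 (insert('f')): buffer="effrfbjijfwfo" (len 13), cursors c1@3 c4@3 c2@5 c3@10, authorship .14.2....3...
After op 5 (move_left): buffer="effrfbjijfwfo" (len 13), cursors c1@2 c4@2 c2@4 c3@9, authorship .14.2....3...
After op 6 (insert('f')): buffer="effffrffbjijffwfo" (len 17), cursors c1@4 c4@4 c2@7 c3@13, authorship .1144.22....33...
After op 7 (move_left): buffer="effffrffbjijffwfo" (len 17), cursors c1@3 c4@3 c2@6 c3@12, authorship .1144.22....33...
After op 8 (insert('q')): buffer="effqqffrqffbjijqffwfo" (len 21), cursors c1@5 c4@5 c2@9 c3@16, authorship .111444.222....333...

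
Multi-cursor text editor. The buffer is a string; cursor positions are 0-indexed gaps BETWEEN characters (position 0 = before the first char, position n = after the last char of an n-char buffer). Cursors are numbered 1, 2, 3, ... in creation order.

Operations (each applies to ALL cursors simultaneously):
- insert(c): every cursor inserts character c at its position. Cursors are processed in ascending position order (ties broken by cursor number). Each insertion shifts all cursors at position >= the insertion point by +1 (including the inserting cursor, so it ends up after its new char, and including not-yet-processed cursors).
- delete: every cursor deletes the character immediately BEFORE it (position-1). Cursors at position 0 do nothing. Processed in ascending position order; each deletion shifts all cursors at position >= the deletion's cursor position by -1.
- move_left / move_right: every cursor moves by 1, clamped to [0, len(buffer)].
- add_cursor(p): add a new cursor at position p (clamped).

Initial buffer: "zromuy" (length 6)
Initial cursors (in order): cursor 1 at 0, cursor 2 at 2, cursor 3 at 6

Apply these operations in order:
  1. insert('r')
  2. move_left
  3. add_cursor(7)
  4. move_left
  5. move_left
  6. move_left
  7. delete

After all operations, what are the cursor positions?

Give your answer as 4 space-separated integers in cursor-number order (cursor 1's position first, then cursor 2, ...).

After op 1 (insert('r')): buffer="rzrromuyr" (len 9), cursors c1@1 c2@4 c3@9, authorship 1..2....3
After op 2 (move_left): buffer="rzrromuyr" (len 9), cursors c1@0 c2@3 c3@8, authorship 1..2....3
After op 3 (add_cursor(7)): buffer="rzrromuyr" (len 9), cursors c1@0 c2@3 c4@7 c3@8, authorship 1..2....3
After op 4 (move_left): buffer="rzrromuyr" (len 9), cursors c1@0 c2@2 c4@6 c3@7, authorship 1..2....3
After op 5 (move_left): buffer="rzrromuyr" (len 9), cursors c1@0 c2@1 c4@5 c3@6, authorship 1..2....3
After op 6 (move_left): buffer="rzrromuyr" (len 9), cursors c1@0 c2@0 c4@4 c3@5, authorship 1..2....3
After op 7 (delete): buffer="rzrmuyr" (len 7), cursors c1@0 c2@0 c3@3 c4@3, authorship 1.....3

Answer: 0 0 3 3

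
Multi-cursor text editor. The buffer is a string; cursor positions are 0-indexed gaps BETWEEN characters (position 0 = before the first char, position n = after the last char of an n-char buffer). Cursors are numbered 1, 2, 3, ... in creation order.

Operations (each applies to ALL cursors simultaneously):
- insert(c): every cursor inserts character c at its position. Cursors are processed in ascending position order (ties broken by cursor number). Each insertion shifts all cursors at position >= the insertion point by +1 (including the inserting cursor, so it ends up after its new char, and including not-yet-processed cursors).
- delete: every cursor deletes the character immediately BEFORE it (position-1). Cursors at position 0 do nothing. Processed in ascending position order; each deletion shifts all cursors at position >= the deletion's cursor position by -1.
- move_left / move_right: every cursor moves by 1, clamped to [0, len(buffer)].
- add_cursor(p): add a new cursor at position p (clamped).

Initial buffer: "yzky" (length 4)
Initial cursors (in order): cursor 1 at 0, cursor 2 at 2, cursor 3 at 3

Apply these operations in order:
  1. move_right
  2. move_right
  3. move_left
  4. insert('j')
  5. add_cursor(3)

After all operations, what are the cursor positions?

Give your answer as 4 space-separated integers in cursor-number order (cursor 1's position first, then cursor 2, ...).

Answer: 2 6 6 3

Derivation:
After op 1 (move_right): buffer="yzky" (len 4), cursors c1@1 c2@3 c3@4, authorship ....
After op 2 (move_right): buffer="yzky" (len 4), cursors c1@2 c2@4 c3@4, authorship ....
After op 3 (move_left): buffer="yzky" (len 4), cursors c1@1 c2@3 c3@3, authorship ....
After op 4 (insert('j')): buffer="yjzkjjy" (len 7), cursors c1@2 c2@6 c3@6, authorship .1..23.
After op 5 (add_cursor(3)): buffer="yjzkjjy" (len 7), cursors c1@2 c4@3 c2@6 c3@6, authorship .1..23.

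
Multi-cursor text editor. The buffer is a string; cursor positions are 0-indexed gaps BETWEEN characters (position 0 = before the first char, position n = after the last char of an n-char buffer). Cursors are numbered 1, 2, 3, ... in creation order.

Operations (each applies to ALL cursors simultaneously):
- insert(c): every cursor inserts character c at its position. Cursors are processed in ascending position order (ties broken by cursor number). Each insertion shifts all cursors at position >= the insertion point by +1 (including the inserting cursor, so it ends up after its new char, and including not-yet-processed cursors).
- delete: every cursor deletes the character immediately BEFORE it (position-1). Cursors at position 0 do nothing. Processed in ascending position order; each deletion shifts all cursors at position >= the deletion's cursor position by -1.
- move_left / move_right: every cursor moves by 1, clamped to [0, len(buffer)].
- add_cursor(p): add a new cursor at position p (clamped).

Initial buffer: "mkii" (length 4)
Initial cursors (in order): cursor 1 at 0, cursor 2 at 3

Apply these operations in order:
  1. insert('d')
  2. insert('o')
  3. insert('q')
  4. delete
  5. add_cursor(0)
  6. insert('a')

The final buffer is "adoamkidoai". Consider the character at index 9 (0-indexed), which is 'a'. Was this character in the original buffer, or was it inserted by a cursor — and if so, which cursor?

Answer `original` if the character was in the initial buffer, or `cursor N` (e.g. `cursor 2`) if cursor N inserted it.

Answer: cursor 2

Derivation:
After op 1 (insert('d')): buffer="dmkidi" (len 6), cursors c1@1 c2@5, authorship 1...2.
After op 2 (insert('o')): buffer="domkidoi" (len 8), cursors c1@2 c2@7, authorship 11...22.
After op 3 (insert('q')): buffer="doqmkidoqi" (len 10), cursors c1@3 c2@9, authorship 111...222.
After op 4 (delete): buffer="domkidoi" (len 8), cursors c1@2 c2@7, authorship 11...22.
After op 5 (add_cursor(0)): buffer="domkidoi" (len 8), cursors c3@0 c1@2 c2@7, authorship 11...22.
After op 6 (insert('a')): buffer="adoamkidoai" (len 11), cursors c3@1 c1@4 c2@10, authorship 3111...222.
Authorship (.=original, N=cursor N): 3 1 1 1 . . . 2 2 2 .
Index 9: author = 2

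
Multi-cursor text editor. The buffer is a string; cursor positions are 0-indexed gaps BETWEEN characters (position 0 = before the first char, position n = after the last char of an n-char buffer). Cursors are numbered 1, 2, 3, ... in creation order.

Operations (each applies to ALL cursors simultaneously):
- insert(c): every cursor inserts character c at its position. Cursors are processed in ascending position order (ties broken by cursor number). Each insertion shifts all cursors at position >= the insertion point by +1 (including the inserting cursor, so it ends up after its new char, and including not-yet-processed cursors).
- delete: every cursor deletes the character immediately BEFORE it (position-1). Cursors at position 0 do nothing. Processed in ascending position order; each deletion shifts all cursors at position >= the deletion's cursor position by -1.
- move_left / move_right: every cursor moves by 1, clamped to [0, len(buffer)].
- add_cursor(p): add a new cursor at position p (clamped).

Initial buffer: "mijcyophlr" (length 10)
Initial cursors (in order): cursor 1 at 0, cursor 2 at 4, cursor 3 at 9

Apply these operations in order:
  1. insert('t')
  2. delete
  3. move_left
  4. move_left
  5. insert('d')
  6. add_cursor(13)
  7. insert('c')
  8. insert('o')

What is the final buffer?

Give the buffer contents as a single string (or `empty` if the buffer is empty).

After op 1 (insert('t')): buffer="tmijctyophltr" (len 13), cursors c1@1 c2@6 c3@12, authorship 1....2.....3.
After op 2 (delete): buffer="mijcyophlr" (len 10), cursors c1@0 c2@4 c3@9, authorship ..........
After op 3 (move_left): buffer="mijcyophlr" (len 10), cursors c1@0 c2@3 c3@8, authorship ..........
After op 4 (move_left): buffer="mijcyophlr" (len 10), cursors c1@0 c2@2 c3@7, authorship ..........
After op 5 (insert('d')): buffer="dmidjcyopdhlr" (len 13), cursors c1@1 c2@4 c3@10, authorship 1..2.....3...
After op 6 (add_cursor(13)): buffer="dmidjcyopdhlr" (len 13), cursors c1@1 c2@4 c3@10 c4@13, authorship 1..2.....3...
After op 7 (insert('c')): buffer="dcmidcjcyopdchlrc" (len 17), cursors c1@2 c2@6 c3@13 c4@17, authorship 11..22.....33...4
After op 8 (insert('o')): buffer="dcomidcojcyopdcohlrco" (len 21), cursors c1@3 c2@8 c3@16 c4@21, authorship 111..222.....333...44

Answer: dcomidcojcyopdcohlrco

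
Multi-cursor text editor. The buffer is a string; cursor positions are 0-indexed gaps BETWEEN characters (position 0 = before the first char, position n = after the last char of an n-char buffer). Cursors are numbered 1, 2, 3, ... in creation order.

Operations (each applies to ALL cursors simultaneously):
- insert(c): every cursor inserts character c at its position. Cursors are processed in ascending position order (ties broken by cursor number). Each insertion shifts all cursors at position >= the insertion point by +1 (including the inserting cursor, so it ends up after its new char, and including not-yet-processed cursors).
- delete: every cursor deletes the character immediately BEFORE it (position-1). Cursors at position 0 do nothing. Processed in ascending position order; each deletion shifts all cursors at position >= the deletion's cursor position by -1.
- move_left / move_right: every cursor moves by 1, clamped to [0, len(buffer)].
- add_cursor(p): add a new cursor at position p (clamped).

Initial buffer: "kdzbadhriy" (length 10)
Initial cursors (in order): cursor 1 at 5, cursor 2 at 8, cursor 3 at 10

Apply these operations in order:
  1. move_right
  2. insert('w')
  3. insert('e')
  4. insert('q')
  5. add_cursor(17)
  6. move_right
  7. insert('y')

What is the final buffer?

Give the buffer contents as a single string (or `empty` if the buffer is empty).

Answer: kdzbadweqhyriweqyyweyqy

Derivation:
After op 1 (move_right): buffer="kdzbadhriy" (len 10), cursors c1@6 c2@9 c3@10, authorship ..........
After op 2 (insert('w')): buffer="kdzbadwhriwyw" (len 13), cursors c1@7 c2@11 c3@13, authorship ......1...2.3
After op 3 (insert('e')): buffer="kdzbadwehriweywe" (len 16), cursors c1@8 c2@13 c3@16, authorship ......11...22.33
After op 4 (insert('q')): buffer="kdzbadweqhriweqyweq" (len 19), cursors c1@9 c2@15 c3@19, authorship ......111...222.333
After op 5 (add_cursor(17)): buffer="kdzbadweqhriweqyweq" (len 19), cursors c1@9 c2@15 c4@17 c3@19, authorship ......111...222.333
After op 6 (move_right): buffer="kdzbadweqhriweqyweq" (len 19), cursors c1@10 c2@16 c4@18 c3@19, authorship ......111...222.333
After op 7 (insert('y')): buffer="kdzbadweqhyriweqyyweyqy" (len 23), cursors c1@11 c2@18 c4@21 c3@23, authorship ......111.1..222.233433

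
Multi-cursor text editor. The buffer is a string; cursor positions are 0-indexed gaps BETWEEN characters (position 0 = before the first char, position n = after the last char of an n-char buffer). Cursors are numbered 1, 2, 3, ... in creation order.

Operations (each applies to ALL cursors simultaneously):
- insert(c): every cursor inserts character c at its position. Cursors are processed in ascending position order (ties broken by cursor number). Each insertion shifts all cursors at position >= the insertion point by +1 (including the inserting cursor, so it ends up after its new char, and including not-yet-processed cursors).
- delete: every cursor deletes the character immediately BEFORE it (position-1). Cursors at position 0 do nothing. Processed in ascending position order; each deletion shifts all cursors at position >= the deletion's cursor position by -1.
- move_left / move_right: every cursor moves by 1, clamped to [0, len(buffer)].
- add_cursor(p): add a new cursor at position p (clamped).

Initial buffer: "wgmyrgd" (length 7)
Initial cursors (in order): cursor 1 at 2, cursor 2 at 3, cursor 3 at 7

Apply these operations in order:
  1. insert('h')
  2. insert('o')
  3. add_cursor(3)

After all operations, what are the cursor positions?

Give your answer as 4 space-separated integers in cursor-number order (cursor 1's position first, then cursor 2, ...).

After op 1 (insert('h')): buffer="wghmhyrgdh" (len 10), cursors c1@3 c2@5 c3@10, authorship ..1.2....3
After op 2 (insert('o')): buffer="wghomhoyrgdho" (len 13), cursors c1@4 c2@7 c3@13, authorship ..11.22....33
After op 3 (add_cursor(3)): buffer="wghomhoyrgdho" (len 13), cursors c4@3 c1@4 c2@7 c3@13, authorship ..11.22....33

Answer: 4 7 13 3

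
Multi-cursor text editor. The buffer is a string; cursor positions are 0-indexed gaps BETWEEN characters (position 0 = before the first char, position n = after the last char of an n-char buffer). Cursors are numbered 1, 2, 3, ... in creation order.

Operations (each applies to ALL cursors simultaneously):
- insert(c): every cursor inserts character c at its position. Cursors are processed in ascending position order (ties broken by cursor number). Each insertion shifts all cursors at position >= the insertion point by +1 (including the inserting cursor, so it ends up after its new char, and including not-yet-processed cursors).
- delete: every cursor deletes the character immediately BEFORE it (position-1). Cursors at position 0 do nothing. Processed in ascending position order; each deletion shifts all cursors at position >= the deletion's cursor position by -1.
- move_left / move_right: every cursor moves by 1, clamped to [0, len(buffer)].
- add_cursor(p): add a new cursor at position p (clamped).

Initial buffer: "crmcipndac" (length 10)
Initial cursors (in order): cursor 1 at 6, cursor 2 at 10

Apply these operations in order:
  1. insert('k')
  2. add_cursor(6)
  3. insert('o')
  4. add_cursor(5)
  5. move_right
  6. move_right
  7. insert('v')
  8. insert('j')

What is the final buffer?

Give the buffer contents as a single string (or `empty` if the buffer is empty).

After op 1 (insert('k')): buffer="crmcipkndack" (len 12), cursors c1@7 c2@12, authorship ......1....2
After op 2 (add_cursor(6)): buffer="crmcipkndack" (len 12), cursors c3@6 c1@7 c2@12, authorship ......1....2
After op 3 (insert('o')): buffer="crmcipokondacko" (len 15), cursors c3@7 c1@9 c2@15, authorship ......311....22
After op 4 (add_cursor(5)): buffer="crmcipokondacko" (len 15), cursors c4@5 c3@7 c1@9 c2@15, authorship ......311....22
After op 5 (move_right): buffer="crmcipokondacko" (len 15), cursors c4@6 c3@8 c1@10 c2@15, authorship ......311....22
After op 6 (move_right): buffer="crmcipokondacko" (len 15), cursors c4@7 c3@9 c1@11 c2@15, authorship ......311....22
After op 7 (insert('v')): buffer="crmcipovkovndvackov" (len 19), cursors c4@8 c3@11 c1@14 c2@19, authorship ......34113..1..222
After op 8 (insert('j')): buffer="crmcipovjkovjndvjackovj" (len 23), cursors c4@9 c3@13 c1@17 c2@23, authorship ......3441133..11..2222

Answer: crmcipovjkovjndvjackovj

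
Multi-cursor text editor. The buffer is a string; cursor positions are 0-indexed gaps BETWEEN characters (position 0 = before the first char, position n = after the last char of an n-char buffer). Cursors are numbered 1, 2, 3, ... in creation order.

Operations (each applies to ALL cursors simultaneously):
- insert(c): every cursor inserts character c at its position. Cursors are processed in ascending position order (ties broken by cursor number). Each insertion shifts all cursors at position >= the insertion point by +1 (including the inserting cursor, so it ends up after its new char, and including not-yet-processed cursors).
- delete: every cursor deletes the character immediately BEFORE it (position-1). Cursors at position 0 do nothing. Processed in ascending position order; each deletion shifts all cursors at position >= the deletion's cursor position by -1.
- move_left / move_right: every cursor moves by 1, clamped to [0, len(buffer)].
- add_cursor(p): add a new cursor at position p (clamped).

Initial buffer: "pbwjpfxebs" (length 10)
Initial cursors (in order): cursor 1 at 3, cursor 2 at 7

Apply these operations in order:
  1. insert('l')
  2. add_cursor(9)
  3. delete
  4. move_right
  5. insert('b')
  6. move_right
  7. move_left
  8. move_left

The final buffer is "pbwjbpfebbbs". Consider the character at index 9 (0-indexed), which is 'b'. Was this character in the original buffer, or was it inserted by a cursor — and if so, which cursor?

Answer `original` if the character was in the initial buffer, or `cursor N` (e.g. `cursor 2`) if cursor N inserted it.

Answer: cursor 3

Derivation:
After op 1 (insert('l')): buffer="pbwljpfxlebs" (len 12), cursors c1@4 c2@9, authorship ...1....2...
After op 2 (add_cursor(9)): buffer="pbwljpfxlebs" (len 12), cursors c1@4 c2@9 c3@9, authorship ...1....2...
After op 3 (delete): buffer="pbwjpfebs" (len 9), cursors c1@3 c2@6 c3@6, authorship .........
After op 4 (move_right): buffer="pbwjpfebs" (len 9), cursors c1@4 c2@7 c3@7, authorship .........
After op 5 (insert('b')): buffer="pbwjbpfebbbs" (len 12), cursors c1@5 c2@10 c3@10, authorship ....1...23..
After op 6 (move_right): buffer="pbwjbpfebbbs" (len 12), cursors c1@6 c2@11 c3@11, authorship ....1...23..
After op 7 (move_left): buffer="pbwjbpfebbbs" (len 12), cursors c1@5 c2@10 c3@10, authorship ....1...23..
After op 8 (move_left): buffer="pbwjbpfebbbs" (len 12), cursors c1@4 c2@9 c3@9, authorship ....1...23..
Authorship (.=original, N=cursor N): . . . . 1 . . . 2 3 . .
Index 9: author = 3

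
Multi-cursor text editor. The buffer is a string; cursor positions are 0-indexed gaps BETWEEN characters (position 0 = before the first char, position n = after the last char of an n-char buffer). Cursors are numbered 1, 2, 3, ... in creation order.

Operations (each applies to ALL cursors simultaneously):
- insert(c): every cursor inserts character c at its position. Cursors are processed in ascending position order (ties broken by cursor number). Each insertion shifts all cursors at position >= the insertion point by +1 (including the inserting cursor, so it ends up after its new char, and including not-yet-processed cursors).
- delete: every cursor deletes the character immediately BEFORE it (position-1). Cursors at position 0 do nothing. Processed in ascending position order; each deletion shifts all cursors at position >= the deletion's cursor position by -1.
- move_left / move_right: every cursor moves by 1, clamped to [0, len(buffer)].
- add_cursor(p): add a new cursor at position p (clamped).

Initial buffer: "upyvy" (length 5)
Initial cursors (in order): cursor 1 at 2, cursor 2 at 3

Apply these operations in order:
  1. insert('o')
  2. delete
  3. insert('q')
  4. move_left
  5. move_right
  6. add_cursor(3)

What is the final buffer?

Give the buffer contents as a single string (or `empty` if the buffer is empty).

After op 1 (insert('o')): buffer="upoyovy" (len 7), cursors c1@3 c2@5, authorship ..1.2..
After op 2 (delete): buffer="upyvy" (len 5), cursors c1@2 c2@3, authorship .....
After op 3 (insert('q')): buffer="upqyqvy" (len 7), cursors c1@3 c2@5, authorship ..1.2..
After op 4 (move_left): buffer="upqyqvy" (len 7), cursors c1@2 c2@4, authorship ..1.2..
After op 5 (move_right): buffer="upqyqvy" (len 7), cursors c1@3 c2@5, authorship ..1.2..
After op 6 (add_cursor(3)): buffer="upqyqvy" (len 7), cursors c1@3 c3@3 c2@5, authorship ..1.2..

Answer: upqyqvy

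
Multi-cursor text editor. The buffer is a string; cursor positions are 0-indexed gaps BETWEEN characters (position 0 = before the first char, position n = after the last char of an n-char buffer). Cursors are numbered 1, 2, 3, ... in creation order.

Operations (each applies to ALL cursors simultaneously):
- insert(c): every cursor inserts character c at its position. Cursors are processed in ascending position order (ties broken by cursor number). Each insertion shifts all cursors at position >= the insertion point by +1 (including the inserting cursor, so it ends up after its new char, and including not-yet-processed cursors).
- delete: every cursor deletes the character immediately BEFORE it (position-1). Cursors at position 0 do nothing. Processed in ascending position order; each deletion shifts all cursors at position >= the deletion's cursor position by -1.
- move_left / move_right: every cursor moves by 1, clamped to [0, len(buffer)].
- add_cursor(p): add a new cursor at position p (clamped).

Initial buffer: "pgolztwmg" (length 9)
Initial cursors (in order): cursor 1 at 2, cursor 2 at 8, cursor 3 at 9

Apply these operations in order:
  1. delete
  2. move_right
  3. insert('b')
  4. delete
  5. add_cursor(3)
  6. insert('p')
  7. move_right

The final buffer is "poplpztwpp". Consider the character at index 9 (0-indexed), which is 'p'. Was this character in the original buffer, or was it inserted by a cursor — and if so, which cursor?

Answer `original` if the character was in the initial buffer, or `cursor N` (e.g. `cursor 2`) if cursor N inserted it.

Answer: cursor 3

Derivation:
After op 1 (delete): buffer="polztw" (len 6), cursors c1@1 c2@6 c3@6, authorship ......
After op 2 (move_right): buffer="polztw" (len 6), cursors c1@2 c2@6 c3@6, authorship ......
After op 3 (insert('b')): buffer="poblztwbb" (len 9), cursors c1@3 c2@9 c3@9, authorship ..1....23
After op 4 (delete): buffer="polztw" (len 6), cursors c1@2 c2@6 c3@6, authorship ......
After op 5 (add_cursor(3)): buffer="polztw" (len 6), cursors c1@2 c4@3 c2@6 c3@6, authorship ......
After op 6 (insert('p')): buffer="poplpztwpp" (len 10), cursors c1@3 c4@5 c2@10 c3@10, authorship ..1.4...23
After op 7 (move_right): buffer="poplpztwpp" (len 10), cursors c1@4 c4@6 c2@10 c3@10, authorship ..1.4...23
Authorship (.=original, N=cursor N): . . 1 . 4 . . . 2 3
Index 9: author = 3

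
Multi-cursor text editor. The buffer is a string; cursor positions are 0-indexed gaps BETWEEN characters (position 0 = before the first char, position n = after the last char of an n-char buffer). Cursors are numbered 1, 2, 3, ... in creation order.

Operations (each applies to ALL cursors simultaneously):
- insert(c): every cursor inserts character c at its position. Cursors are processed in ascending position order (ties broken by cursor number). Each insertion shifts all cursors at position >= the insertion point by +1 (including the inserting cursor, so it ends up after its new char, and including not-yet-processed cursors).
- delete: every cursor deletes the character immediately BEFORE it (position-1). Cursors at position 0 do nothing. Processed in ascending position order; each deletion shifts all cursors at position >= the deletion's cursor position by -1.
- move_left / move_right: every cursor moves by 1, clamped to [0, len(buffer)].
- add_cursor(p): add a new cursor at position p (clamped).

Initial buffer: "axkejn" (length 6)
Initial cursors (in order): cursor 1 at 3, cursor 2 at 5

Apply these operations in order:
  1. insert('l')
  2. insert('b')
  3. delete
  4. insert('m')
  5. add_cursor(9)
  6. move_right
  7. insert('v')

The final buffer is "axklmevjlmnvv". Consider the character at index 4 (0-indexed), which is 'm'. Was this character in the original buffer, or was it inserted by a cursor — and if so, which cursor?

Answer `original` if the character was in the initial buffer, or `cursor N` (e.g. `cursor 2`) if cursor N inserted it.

After op 1 (insert('l')): buffer="axklejln" (len 8), cursors c1@4 c2@7, authorship ...1..2.
After op 2 (insert('b')): buffer="axklbejlbn" (len 10), cursors c1@5 c2@9, authorship ...11..22.
After op 3 (delete): buffer="axklejln" (len 8), cursors c1@4 c2@7, authorship ...1..2.
After op 4 (insert('m')): buffer="axklmejlmn" (len 10), cursors c1@5 c2@9, authorship ...11..22.
After op 5 (add_cursor(9)): buffer="axklmejlmn" (len 10), cursors c1@5 c2@9 c3@9, authorship ...11..22.
After op 6 (move_right): buffer="axklmejlmn" (len 10), cursors c1@6 c2@10 c3@10, authorship ...11..22.
After op 7 (insert('v')): buffer="axklmevjlmnvv" (len 13), cursors c1@7 c2@13 c3@13, authorship ...11.1.22.23
Authorship (.=original, N=cursor N): . . . 1 1 . 1 . 2 2 . 2 3
Index 4: author = 1

Answer: cursor 1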